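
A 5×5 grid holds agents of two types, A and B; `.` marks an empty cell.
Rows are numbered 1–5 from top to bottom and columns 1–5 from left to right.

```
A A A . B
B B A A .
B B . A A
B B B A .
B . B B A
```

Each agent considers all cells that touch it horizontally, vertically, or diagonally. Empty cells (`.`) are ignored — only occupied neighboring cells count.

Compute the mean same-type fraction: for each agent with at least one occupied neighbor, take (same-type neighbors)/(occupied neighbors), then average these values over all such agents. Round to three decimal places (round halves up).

Row 1: (1,1)A 1/3 · (1,2)A 3/5 · (1,3)A 3/4 · (1,5)B 0/1
Row 2: (2,1)B 3/5 · (2,2)B 3/7 · (2,3)A 4/6 · (2,4)A 4/5
Row 3: (3,1)B 5/5 · (3,2)B 6/7 · (3,4)A 4/5 · (3,5)A 3/3
Row 4: (4,1)B 4/4 · (4,2)B 6/6 · (4,3)B 4/6 · (4,4)A 3/6
Row 5: (5,1)B 2/2 · (5,3)B 3/4 · (5,4)B 2/4 · (5,5)A 1/2
Sum over 20 agents: 1/3 + 3/5 + 3/4 + 0/1 + 3/5 + 3/7 + 4/6 + 4/5 + 5/5 + 6/7 + 4/5 + 3/3 + 4/4 + 6/6 + 4/6 + 3/6 + 2/2 + 3/4 + 2/4 + 1/2 = 1444/105; mean = 1444/105 ÷ 20 = 361/525 = 0.687619… → 0.688.

0.688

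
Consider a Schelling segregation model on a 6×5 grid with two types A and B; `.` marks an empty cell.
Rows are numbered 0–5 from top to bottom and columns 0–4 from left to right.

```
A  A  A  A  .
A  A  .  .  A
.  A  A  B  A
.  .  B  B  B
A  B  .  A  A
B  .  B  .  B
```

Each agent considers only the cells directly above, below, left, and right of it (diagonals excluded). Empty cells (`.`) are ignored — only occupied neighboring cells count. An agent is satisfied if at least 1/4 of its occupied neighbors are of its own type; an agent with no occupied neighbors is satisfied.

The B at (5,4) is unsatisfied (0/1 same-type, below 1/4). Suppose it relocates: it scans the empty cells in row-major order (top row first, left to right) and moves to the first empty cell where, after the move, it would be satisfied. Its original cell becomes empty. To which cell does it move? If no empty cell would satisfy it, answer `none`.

(1,3)

Vacating (5,4). Empty cells in order:
  (0,4): 0/2 same-type → still unsatisfied.
  (1,2): 0/3 same-type → still unsatisfied.
  (1,3): 1/3 same-type → satisfied — stop here.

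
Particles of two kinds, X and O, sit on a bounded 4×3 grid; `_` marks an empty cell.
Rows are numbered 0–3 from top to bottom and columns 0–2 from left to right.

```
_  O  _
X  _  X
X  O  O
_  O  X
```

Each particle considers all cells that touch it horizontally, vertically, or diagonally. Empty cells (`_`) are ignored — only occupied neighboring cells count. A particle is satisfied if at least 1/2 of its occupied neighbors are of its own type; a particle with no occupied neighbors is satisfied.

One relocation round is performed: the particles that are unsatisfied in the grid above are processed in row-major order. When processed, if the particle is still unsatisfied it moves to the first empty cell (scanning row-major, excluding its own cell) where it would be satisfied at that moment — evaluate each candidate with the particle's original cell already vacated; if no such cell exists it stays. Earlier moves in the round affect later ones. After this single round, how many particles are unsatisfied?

0

Initially unsatisfied (in order): (0,1), (1,0), (1,2), (2,0), (2,1), (3,2).
  (0,1) → (3,0).
  (1,0): now satisfied by earlier moves; stays.
  (1,2) → (0,0).
  (2,0) → (0,1).
  (2,1): now satisfied by earlier moves; stays.
  (3,2) → (0,2).
Resulting grid:
X X X
X _ _
_ O O
O O _
All satisfied now.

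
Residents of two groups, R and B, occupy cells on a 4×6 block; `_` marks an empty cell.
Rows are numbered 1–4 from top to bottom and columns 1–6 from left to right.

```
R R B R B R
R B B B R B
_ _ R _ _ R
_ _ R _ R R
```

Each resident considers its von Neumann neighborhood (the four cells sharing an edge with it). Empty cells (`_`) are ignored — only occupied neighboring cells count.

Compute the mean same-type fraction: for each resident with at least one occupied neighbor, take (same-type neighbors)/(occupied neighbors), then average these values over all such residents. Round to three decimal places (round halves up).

0.446

(1,1)R 2/2
(1,2)R 1/3
(1,3)B 1/3
(1,4)R 0/3
(1,5)B 0/3
(1,6)R 0/2
(2,1)R 1/2
(2,2)B 1/3
(2,3)B 3/4
(2,4)B 1/3
(2,5)R 0/3
(2,6)B 0/3
(3,3)R 1/2
(3,6)R 1/2
(4,3)R 1/1
(4,5)R 1/1
(4,6)R 2/2
Sum over 17 residents: 2/2 + 1/3 + 1/3 + 0/3 + 0/3 + 0/2 + 1/2 + 1/3 + 3/4 + 1/3 + 0/3 + 0/3 + 1/2 + 1/2 + 1/1 + 1/1 + 2/2 = 91/12; mean = 91/12 ÷ 17 = 91/204 = 0.446078… → 0.446.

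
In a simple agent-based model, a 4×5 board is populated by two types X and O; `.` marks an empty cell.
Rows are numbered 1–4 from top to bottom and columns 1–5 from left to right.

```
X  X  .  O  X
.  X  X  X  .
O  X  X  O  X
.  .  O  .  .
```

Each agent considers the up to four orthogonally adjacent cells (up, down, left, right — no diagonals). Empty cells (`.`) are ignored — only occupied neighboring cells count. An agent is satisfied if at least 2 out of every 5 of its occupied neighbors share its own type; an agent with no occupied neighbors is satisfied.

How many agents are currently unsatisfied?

Row 1: (1,1)X 1/1 ✓ · (1,2)X 2/2 ✓ · (1,4)O 0/2 ✗ · (1,5)X 0/1 ✗
Row 2: (2,2)X 3/3 ✓ · (2,3)X 3/3 ✓ · (2,4)X 1/3 ✗
Row 3: (3,1)O 0/1 ✗ · (3,2)X 2/3 ✓ · (3,3)X 2/4 ✓ · (3,4)O 0/3 ✗ · (3,5)X 0/1 ✗
Row 4: (4,3)O 0/1 ✗
Unsatisfied: (1,4), (1,5), (2,4), (3,1), (3,4), (3,5), (4,3) — 7 in total.

7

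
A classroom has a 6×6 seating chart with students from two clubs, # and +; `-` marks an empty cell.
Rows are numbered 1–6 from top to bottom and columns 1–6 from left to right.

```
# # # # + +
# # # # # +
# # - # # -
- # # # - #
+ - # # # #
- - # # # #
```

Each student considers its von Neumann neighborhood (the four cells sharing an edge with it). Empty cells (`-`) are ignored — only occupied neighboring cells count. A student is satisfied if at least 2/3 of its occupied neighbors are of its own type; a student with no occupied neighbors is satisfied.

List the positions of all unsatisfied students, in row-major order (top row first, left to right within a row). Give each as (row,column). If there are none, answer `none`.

(1,5), (2,5), (2,6)

Row 1: (1,1)# 2/2 satisfied · (1,2)# 3/3 satisfied · (1,3)# 3/3 satisfied · (1,4)# 2/3 satisfied · (1,5)+ 1/3 not · (1,6)+ 2/2 satisfied
Row 2: (2,1)# 3/3 satisfied · (2,2)# 4/4 satisfied · (2,3)# 3/3 satisfied · (2,4)# 4/4 satisfied · (2,5)# 2/4 not · (2,6)+ 1/2 not
Row 3: (3,1)# 2/2 satisfied · (3,2)# 3/3 satisfied · (3,4)# 3/3 satisfied · (3,5)# 2/2 satisfied
Row 4: (4,2)# 2/2 satisfied · (4,3)# 3/3 satisfied · (4,4)# 3/3 satisfied · (4,6)# 1/1 satisfied
Row 5: (5,1)+ 0/0 satisfied · (5,3)# 3/3 satisfied · (5,4)# 4/4 satisfied · (5,5)# 3/3 satisfied · (5,6)# 3/3 satisfied
Row 6: (6,3)# 2/2 satisfied · (6,4)# 3/3 satisfied · (6,5)# 3/3 satisfied · (6,6)# 2/2 satisfied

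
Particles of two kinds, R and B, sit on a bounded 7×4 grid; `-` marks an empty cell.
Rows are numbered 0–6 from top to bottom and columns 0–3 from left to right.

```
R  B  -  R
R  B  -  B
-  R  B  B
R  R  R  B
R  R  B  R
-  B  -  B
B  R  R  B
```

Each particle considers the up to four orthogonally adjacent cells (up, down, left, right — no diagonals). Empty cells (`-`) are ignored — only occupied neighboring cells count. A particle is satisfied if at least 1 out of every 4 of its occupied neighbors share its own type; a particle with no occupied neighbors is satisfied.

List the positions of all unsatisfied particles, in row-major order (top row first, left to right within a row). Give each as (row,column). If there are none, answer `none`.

Row 0: (0,0)R 1/2 ok · (0,1)B 1/2 ok · (0,3)R 0/1 unhappy
Row 1: (1,0)R 1/2 ok · (1,1)B 1/3 ok · (1,3)B 1/2 ok
Row 2: (2,1)R 1/3 ok · (2,2)B 1/3 ok · (2,3)B 3/3 ok
Row 3: (3,0)R 2/2 ok · (3,1)R 4/4 ok · (3,2)R 1/4 ok · (3,3)B 1/3 ok
Row 4: (4,0)R 2/2 ok · (4,1)R 2/4 ok · (4,2)B 0/3 unhappy · (4,3)R 0/3 unhappy
Row 5: (5,1)B 0/2 unhappy · (5,3)B 1/2 ok
Row 6: (6,0)B 0/1 unhappy · (6,1)R 1/3 ok · (6,2)R 1/2 ok · (6,3)B 1/2 ok

(0,3), (4,2), (4,3), (5,1), (6,0)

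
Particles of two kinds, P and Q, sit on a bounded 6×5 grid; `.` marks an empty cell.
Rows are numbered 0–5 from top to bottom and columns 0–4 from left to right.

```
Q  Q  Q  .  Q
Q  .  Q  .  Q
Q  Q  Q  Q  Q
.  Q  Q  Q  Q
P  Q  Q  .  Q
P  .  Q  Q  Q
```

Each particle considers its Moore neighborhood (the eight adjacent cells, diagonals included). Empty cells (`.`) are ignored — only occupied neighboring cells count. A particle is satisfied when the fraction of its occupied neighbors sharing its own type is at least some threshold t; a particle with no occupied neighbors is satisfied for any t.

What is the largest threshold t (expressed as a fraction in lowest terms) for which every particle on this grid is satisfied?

Row 0: (0,0)Q 2/2 · (0,1)Q 4/4 · (0,2)Q 2/2 · (0,4)Q 1/1
Row 1: (1,0)Q 4/4 · (1,2)Q 5/5 · (1,4)Q 3/3
Row 2: (2,0)Q 3/3 · (2,1)Q 6/6 · (2,2)Q 6/6 · (2,3)Q 7/7 · (2,4)Q 4/4
Row 3: (3,1)Q 6/7 · (3,2)Q 7/7 · (3,3)Q 7/7 · (3,4)Q 4/4
Row 4: (4,0)P 1/3 · (4,1)Q 4/6 · (4,2)Q 6/6 · (4,4)Q 4/4
Row 5: (5,0)P 1/2 · (5,2)Q 3/3 · (5,3)Q 4/4 · (5,4)Q 2/2
The smallest same-type fraction is 1/3 at (4,0), which reduces to 1/3. Any threshold above that leaves this particle unsatisfied.

1/3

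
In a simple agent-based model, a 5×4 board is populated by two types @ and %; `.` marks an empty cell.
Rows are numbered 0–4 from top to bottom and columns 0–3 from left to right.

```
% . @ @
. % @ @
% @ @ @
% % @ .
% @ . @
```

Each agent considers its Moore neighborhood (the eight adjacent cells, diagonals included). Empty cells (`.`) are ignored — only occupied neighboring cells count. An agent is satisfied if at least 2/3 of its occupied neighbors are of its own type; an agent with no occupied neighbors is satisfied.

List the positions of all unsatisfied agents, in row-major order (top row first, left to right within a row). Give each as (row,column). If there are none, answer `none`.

(1,1), (2,1), (3,0), (3,1), (4,1)

(0,0)% 1/1 satisfied
(0,2)@ 3/4 satisfied
(0,3)@ 3/3 satisfied
(1,1)% 2/6 not
(1,2)@ 6/7 satisfied
(1,3)@ 5/5 satisfied
(2,0)% 3/4 satisfied
(2,1)@ 3/7 not
(2,2)@ 5/7 satisfied
(2,3)@ 4/4 satisfied
(3,0)% 3/5 not
(3,1)% 3/7 not
(3,2)@ 5/6 satisfied
(4,0)% 2/3 satisfied
(4,1)@ 1/4 not
(4,3)@ 1/1 satisfied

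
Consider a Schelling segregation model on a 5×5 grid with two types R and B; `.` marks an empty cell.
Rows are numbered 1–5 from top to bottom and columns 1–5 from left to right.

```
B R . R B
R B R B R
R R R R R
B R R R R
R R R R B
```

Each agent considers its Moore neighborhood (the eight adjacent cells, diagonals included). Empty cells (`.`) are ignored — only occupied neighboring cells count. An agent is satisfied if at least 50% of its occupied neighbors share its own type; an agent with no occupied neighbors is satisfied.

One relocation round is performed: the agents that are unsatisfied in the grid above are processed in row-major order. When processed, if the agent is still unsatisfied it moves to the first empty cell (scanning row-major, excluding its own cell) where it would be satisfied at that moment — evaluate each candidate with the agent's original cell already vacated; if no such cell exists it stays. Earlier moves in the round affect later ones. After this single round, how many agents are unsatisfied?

Initially unsatisfied (in order): (1,1), (1,5), (2,2), (2,4), (4,1), (5,5).
  (1,1): no empty cell satisfies it; stays.
  (1,5): no empty cell satisfies it; stays.
  (2,2): no empty cell satisfies it; stays.
  (2,4): no empty cell satisfies it; stays.
  (4,1): no empty cell satisfies it; stays.
  (5,5): no empty cell satisfies it; stays.
Resulting grid:
B R . R B
R B R B R
R R R R R
B R R R R
R R R R B
Unsatisfied now: (1,1), (1,5), (2,2), (2,4), (4,1), (5,5).

6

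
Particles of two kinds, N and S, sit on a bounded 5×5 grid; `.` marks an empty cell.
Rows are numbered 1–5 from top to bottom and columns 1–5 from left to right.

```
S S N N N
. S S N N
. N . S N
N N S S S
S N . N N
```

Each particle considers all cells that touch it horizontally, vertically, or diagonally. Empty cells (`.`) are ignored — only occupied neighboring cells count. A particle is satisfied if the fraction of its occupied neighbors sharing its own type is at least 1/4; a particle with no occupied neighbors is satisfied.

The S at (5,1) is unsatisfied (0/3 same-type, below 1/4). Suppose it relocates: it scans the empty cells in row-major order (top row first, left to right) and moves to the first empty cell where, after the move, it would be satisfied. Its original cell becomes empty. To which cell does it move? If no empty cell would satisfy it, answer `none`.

(2,1)

Vacating (5,1). Empty cells in order:
  (2,1): 3/4 same-type → satisfied — stop here.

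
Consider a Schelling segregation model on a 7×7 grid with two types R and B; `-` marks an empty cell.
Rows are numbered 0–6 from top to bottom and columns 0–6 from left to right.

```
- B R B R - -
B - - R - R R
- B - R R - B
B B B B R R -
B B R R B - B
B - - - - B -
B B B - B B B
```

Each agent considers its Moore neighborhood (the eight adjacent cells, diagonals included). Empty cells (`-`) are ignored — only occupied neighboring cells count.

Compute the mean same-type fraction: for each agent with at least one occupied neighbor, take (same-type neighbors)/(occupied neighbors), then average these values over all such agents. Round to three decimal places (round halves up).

(0,1)B 1/2
(0,2)R 1/3
(0,3)B 0/3
(0,4)R 2/3
(1,0)B 2/2
(1,3)R 4/5
(1,5)R 3/4
(1,6)R 1/2
(2,1)B 4/4
(2,3)R 3/5
(2,4)R 5/6
(2,6)B 0/3
(3,0)B 4/4
(3,1)B 5/6
(3,2)B 4/7
(3,3)B 2/7
(3,4)R 4/6
(3,5)R 2/5
(4,0)B 4/4
(4,1)B 5/6
(4,2)R 1/5
(4,3)R 2/5
(4,4)B 2/5
(4,6)B 1/2
(5,0)B 4/4
(5,5)B 5/5
(6,0)B 2/2
(6,1)B 3/3
(6,2)B 1/1
(6,4)B 2/2
(6,5)B 3/3
(6,6)B 2/2
Sum over 32 agents: 1/2 + 1/3 + 0/3 + 2/3 + 2/2 + 4/5 + 3/4 + 1/2 + 4/4 + 3/5 + 5/6 + 0/3 + 4/4 + 5/6 + 4/7 + 2/7 + 4/6 + 2/5 + 4/4 + 5/6 + 1/5 + 2/5 + 2/5 + 1/2 + 4/4 + 5/5 + 2/2 + 3/3 + 1/1 + 2/2 + 3/3 + 2/2 = 9271/420; mean = 9271/420 ÷ 32 = 9271/13440 = 0.689806… → 0.690.

0.690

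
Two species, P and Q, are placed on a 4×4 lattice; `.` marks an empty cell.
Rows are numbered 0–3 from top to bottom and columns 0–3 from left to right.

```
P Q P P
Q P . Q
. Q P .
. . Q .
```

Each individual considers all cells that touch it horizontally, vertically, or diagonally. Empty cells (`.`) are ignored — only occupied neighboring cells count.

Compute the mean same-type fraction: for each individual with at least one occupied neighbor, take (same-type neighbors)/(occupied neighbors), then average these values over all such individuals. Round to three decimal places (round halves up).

0.383

(0,0)P 1/3
(0,1)Q 1/4
(0,2)P 2/4
(0,3)P 1/2
(1,0)Q 2/4
(1,1)P 3/6
(1,3)Q 0/3
(2,1)Q 2/4
(2,2)P 1/4
(3,2)Q 1/2
Sum over 10 individuals: 1/3 + 1/4 + 2/4 + 1/2 + 2/4 + 3/6 + 0/3 + 2/4 + 1/4 + 1/2 = 23/6; mean = 23/6 ÷ 10 = 23/60 = 0.383333… → 0.383.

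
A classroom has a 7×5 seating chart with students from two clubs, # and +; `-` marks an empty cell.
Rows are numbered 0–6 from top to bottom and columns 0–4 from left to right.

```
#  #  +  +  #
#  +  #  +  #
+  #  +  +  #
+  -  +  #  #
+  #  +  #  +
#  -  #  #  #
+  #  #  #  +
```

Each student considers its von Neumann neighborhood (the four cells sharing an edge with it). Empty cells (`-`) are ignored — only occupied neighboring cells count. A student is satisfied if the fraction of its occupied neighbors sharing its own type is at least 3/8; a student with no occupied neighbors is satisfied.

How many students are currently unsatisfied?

15

(0,0)# 2/2 ✓
(0,1)# 1/3 ✗
(0,2)+ 1/3 ✗
(0,3)+ 2/3 ✓
(0,4)# 1/2 ✓
(1,0)# 1/3 ✗
(1,1)+ 0/4 ✗
(1,2)# 0/4 ✗
(1,3)+ 2/4 ✓
(1,4)# 2/3 ✓
(2,0)+ 1/3 ✗
(2,1)# 0/3 ✗
(2,2)+ 2/4 ✓
(2,3)+ 2/4 ✓
(2,4)# 2/3 ✓
(3,0)+ 2/2 ✓
(3,2)+ 2/3 ✓
(3,3)# 2/4 ✓
(3,4)# 2/3 ✓
(4,0)+ 1/3 ✗
(4,1)# 0/2 ✗
(4,2)+ 1/4 ✗
(4,3)# 2/4 ✓
(4,4)+ 0/3 ✗
(5,0)# 0/2 ✗
(5,2)# 2/3 ✓
(5,3)# 4/4 ✓
(5,4)# 1/3 ✗
(6,0)+ 0/2 ✗
(6,1)# 1/2 ✓
(6,2)# 3/3 ✓
(6,3)# 2/3 ✓
(6,4)+ 0/2 ✗
Unsatisfied: (0,1), (0,2), (1,0), (1,1), (1,2), (2,0), (2,1), (4,0), (4,1), (4,2), (4,4), (5,0), (5,4), (6,0), (6,4) — 15 in total.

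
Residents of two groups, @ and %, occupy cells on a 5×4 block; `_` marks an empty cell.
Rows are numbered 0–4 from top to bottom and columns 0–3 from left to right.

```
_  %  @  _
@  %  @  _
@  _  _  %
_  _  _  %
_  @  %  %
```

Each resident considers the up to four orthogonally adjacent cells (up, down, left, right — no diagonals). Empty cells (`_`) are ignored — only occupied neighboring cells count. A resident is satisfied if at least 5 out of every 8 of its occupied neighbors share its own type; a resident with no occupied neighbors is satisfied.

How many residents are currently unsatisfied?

Row 0: (0,1)% 1/2 not · (0,2)@ 1/2 not
Row 1: (1,0)@ 1/2 not · (1,1)% 1/3 not · (1,2)@ 1/2 not
Row 2: (2,0)@ 1/1 satisfied · (2,3)% 1/1 satisfied
Row 3: (3,3)% 2/2 satisfied
Row 4: (4,1)@ 0/1 not · (4,2)% 1/2 not · (4,3)% 2/2 satisfied
Unsatisfied: (0,1), (0,2), (1,0), (1,1), (1,2), (4,1), (4,2) — 7 in total.

7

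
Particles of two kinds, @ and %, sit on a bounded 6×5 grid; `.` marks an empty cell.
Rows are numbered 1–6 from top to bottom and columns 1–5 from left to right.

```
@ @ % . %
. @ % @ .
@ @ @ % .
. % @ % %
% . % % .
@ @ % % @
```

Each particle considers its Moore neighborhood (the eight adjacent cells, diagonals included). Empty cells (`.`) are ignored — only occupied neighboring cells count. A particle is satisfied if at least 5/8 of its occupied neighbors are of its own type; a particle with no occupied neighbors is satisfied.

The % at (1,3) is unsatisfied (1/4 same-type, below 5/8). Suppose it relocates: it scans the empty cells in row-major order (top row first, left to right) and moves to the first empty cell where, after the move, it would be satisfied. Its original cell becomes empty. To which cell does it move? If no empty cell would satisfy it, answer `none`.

Vacating (1,3). Empty cells in order:
  (1,4): 2/3 same-type → satisfied — stop here.

(1,4)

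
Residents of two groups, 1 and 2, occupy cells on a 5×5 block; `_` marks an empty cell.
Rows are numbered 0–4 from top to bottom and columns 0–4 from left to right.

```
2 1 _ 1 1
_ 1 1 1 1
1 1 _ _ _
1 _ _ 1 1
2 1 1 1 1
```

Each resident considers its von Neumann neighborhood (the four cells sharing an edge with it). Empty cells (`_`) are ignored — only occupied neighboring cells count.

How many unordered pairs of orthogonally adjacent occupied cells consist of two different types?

Scan each occupied cell's neighbors to the right and below so each pair is counted once.
Row 0: 2(0,0)–1(0,1)≠ 1(0,1)–1(1,1)= 1(0,3)–1(0,4)= 1(0,3)–1(1,3)= 1(0,4)–1(1,4)=  → 1/5 unlike.
Row 1: 1(1,1)–1(1,2)= 1(1,1)–1(2,1)= 1(1,2)–1(1,3)= 1(1,3)–1(1,4)=  → 0/4 unlike.
Row 2: 1(2,0)–1(2,1)= 1(2,0)–1(3,0)=  → 0/2 unlike.
Row 3: 1(3,0)–2(4,0)≠ 1(3,3)–1(3,4)= 1(3,3)–1(4,3)= 1(3,4)–1(4,4)=  → 1/4 unlike.
Row 4: 2(4,0)–1(4,1)≠ 1(4,1)–1(4,2)= 1(4,2)–1(4,3)= 1(4,3)–1(4,4)=  → 1/4 unlike.
Total adjacent occupied pairs: 19; unlike-type pairs: 3.

3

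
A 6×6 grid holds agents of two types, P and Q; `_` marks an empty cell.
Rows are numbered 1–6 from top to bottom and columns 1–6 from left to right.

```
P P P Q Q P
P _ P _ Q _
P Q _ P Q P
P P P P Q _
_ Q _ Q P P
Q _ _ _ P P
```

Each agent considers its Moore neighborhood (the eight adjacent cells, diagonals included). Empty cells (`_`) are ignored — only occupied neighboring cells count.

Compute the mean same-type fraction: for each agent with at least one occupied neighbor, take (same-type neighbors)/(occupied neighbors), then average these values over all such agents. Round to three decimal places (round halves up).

0.551

Row 1: (1,1)P 2/2 · (1,2)P 4/4 · (1,3)P 2/3 · (1,4)Q 2/4 · (1,5)Q 2/3 · (1,6)P 0/2
Row 2: (2,1)P 3/4 · (2,3)P 3/5 · (2,5)Q 3/6
Row 3: (3,1)P 3/4 · (3,2)Q 0/6 · (3,4)P 3/6 · (3,5)Q 2/5 · (3,6)P 0/3
Row 4: (4,1)P 2/4 · (4,2)P 3/5 · (4,3)P 3/6 · (4,4)P 3/6 · (4,5)Q 2/7
Row 5: (5,2)Q 1/4 · (5,4)Q 1/5 · (5,5)P 4/6 · (5,6)P 3/4
Row 6: (6,1)Q 1/1 · (6,5)P 3/4 · (6,6)P 3/3
Sum over 26 agents: 2/2 + 4/4 + 2/3 + 2/4 + 2/3 + 0/2 + 3/4 + 3/5 + 3/6 + 3/4 + 0/6 + 3/6 + 2/5 + 0/3 + 2/4 + 3/5 + 3/6 + 3/6 + 2/7 + 1/4 + 1/5 + 4/6 + 3/4 + 1/1 + 3/4 + 3/3 = 2007/140; mean = 2007/140 ÷ 26 = 2007/3640 = 0.551373… → 0.551.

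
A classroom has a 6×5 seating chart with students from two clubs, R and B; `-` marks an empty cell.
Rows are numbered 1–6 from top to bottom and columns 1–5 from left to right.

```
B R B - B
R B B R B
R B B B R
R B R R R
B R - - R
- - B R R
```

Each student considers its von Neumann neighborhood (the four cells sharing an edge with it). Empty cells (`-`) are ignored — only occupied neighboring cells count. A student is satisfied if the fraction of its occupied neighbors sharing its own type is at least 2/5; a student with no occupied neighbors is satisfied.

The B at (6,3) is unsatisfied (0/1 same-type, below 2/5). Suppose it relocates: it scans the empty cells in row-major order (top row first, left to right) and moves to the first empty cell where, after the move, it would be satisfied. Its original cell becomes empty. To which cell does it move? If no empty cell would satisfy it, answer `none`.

Vacating (6,3). Empty cells in order:
  (1,4): 2/3 same-type → satisfied — stop here.

(1,4)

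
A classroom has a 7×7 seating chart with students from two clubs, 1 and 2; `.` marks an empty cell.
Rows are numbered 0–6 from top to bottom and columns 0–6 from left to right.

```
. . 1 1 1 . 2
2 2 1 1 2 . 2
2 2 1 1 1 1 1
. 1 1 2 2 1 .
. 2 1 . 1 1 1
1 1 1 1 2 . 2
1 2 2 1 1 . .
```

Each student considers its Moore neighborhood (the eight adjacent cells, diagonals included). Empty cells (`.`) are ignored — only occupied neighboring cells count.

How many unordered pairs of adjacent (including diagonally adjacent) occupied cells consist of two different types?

Scan each occupied cell's neighbors to the right and below (and the two forward diagonals) so each pair is counted once.
From row 0: 3 unlike of 11 pairs (running 3/11).
From row 1: 9 unlike of 20 pairs (running 12/31).
From row 2: 10 unlike of 21 pairs (running 22/52).
From row 3: 8 unlike of 15 pairs (running 30/67).
From row 4: 8 unlike of 14 pairs (running 38/81).
From row 5: 9 unlike of 17 pairs (running 47/98).
From row 6: 2 unlike of 4 pairs (running 49/102).
Total adjacent occupied pairs: 102; unlike-type pairs: 49.

49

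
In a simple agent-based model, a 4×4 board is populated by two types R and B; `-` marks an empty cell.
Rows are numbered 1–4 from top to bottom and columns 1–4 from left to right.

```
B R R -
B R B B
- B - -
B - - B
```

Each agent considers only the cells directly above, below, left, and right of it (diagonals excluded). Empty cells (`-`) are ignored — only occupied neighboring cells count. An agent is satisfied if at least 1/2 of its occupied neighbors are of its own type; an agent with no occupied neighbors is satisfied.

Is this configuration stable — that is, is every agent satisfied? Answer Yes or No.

(1,1)B 1/2 satisfied
(1,2)R 2/3 satisfied
(1,3)R 1/2 satisfied
(2,1)B 1/2 satisfied
(2,2)R 1/4 not
(2,3)B 1/3 not
(2,4)B 1/1 satisfied
(3,2)B 0/1 not
(4,1)B 0/0 satisfied
(4,4)B 0/0 satisfied
For instance (2,2) has only 1/4 same-type neighbors, below 1/2.

No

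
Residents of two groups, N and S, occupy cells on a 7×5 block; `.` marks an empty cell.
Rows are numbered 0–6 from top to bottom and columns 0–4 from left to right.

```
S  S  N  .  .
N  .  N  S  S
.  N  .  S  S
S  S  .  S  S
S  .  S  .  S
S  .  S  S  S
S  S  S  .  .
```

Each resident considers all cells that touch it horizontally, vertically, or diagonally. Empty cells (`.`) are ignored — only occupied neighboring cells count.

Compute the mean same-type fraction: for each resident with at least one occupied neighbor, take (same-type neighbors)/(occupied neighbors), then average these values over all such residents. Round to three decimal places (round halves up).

(0,0)S 1/2
(0,1)S 1/4
(0,2)N 1/3
(1,0)N 1/3
(1,2)N 2/5
(1,3)S 3/5
(1,4)S 3/3
(2,1)N 2/4
(2,3)S 5/6
(2,4)S 5/5
(3,0)S 2/3
(3,1)S 3/4
(3,3)S 5/5
(3,4)S 4/4
(4,0)S 3/3
(4,2)S 4/4
(4,4)S 4/4
(5,0)S 3/3
(5,2)S 4/4
(5,3)S 5/5
(5,4)S 2/2
(6,0)S 2/2
(6,1)S 4/4
(6,2)S 3/3
Sum over 24 residents: 1/2 + 1/4 + 1/3 + 1/3 + 2/5 + 3/5 + 3/3 + 2/4 + 5/6 + 5/5 + 2/3 + 3/4 + 5/5 + 4/4 + 3/3 + 4/4 + 4/4 + 3/3 + 4/4 + 5/5 + 2/2 + 2/2 + 4/4 + 3/3 = 115/6; mean = 115/6 ÷ 24 = 115/144 = 0.798611… → 0.799.

0.799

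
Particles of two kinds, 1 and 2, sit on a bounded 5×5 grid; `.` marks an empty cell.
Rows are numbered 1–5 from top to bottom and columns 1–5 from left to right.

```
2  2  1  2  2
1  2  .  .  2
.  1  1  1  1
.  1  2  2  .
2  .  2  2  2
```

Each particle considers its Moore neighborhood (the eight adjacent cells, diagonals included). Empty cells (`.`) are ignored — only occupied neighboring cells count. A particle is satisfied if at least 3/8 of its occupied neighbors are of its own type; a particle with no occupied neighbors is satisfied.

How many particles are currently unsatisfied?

(1,1)2 2/3 ✓
(1,2)2 2/4 ✓
(1,3)1 0/3 ✗
(1,4)2 2/3 ✓
(1,5)2 2/2 ✓
(2,1)1 1/4 ✗
(2,2)2 2/6 ✗
(2,5)2 2/4 ✓
(3,2)1 3/5 ✓
(3,3)1 3/6 ✓
(3,4)1 2/5 ✓
(3,5)1 1/3 ✗
(4,2)1 2/5 ✓
(4,3)2 3/7 ✓
(4,4)2 4/7 ✓
(5,1)2 0/1 ✗
(5,3)2 3/4 ✓
(5,4)2 4/4 ✓
(5,5)2 2/2 ✓
Unsatisfied: (1,3), (2,1), (2,2), (3,5), (5,1) — 5 in total.

5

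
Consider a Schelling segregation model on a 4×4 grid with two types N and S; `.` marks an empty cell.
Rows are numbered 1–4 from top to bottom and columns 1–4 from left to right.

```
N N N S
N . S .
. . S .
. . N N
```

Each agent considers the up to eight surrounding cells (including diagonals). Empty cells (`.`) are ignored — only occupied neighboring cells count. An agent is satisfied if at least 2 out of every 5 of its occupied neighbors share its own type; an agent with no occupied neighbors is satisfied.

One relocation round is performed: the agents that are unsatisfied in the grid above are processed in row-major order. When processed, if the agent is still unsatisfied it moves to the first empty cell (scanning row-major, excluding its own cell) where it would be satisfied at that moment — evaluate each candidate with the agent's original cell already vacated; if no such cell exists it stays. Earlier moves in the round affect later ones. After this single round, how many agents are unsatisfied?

Initially unsatisfied (in order): (1,3), (3,3).
  (1,3) → (2,2).
  (3,3) → (1,3).
Resulting grid:
N N S S
N N S .
. . . .
. . N N
All satisfied now.

0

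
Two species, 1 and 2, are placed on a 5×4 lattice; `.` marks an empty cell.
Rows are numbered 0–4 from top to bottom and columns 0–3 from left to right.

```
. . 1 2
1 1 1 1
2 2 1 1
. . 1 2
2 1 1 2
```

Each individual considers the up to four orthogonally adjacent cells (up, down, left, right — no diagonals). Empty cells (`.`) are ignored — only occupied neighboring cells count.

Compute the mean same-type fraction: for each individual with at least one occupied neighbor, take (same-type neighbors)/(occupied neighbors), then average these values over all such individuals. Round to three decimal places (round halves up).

Row 0: (0,2)1 1/2 · (0,3)2 0/2
Row 1: (1,0)1 1/2 · (1,1)1 2/3 · (1,2)1 4/4 · (1,3)1 2/3
Row 2: (2,0)2 1/2 · (2,1)2 1/3 · (2,2)1 3/4 · (2,3)1 2/3
Row 3: (3,2)1 2/3 · (3,3)2 1/3
Row 4: (4,0)2 0/1 · (4,1)1 1/2 · (4,2)1 2/3 · (4,3)2 1/2
Sum over 16 individuals: 1/2 + 0/2 + 1/2 + 2/3 + 4/4 + 2/3 + 1/2 + 1/3 + 3/4 + 2/3 + 2/3 + 1/3 + 0/1 + 1/2 + 2/3 + 1/2 = 33/4; mean = 33/4 ÷ 16 = 33/64 = 0.515625 → 0.516.

0.516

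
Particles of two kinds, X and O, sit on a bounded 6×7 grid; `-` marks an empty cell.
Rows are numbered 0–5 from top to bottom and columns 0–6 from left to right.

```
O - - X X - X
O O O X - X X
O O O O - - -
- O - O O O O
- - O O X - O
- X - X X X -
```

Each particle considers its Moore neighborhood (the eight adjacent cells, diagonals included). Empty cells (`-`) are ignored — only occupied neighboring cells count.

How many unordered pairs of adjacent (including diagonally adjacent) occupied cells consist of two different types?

Scan each occupied cell's neighbors to the right and below (and the two forward diagonals) so each pair is counted once.
Row 0: O(0,0)–O(1,0)= O(0,0)–O(1,1)= X(0,3)–X(0,4)= X(0,3)–X(1,3)= X(0,3)–O(1,2)≠ X(0,4)–X(1,5)= X(0,4)–X(1,3)= X(0,6)–X(1,6)= X(0,6)–X(1,5)=  → 1/9 unlike.
Row 1: O(1,0)–O(1,1)= O(1,0)–O(2,0)= O(1,0)–O(2,1)= O(1,1)–O(1,2)= O(1,1)–O(2,1)= O(1,1)–O(2,2)= O(1,1)–O(2,0)= O(1,2)–X(1,3)≠ O(1,2)–O(2,2)= O(1,2)–O(2,3)= O(1,2)–O(2,1)= X(1,3)–O(2,3)≠ X(1,3)–O(2,2)≠ X(1,5)–X(1,6)=  → 3/14 unlike.
Row 2: O(2,0)–O(2,1)= O(2,0)–O(3,1)= O(2,1)–O(2,2)= O(2,1)–O(3,1)= O(2,2)–O(2,3)= O(2,2)–O(3,3)= O(2,2)–O(3,1)= O(2,3)–O(3,3)= O(2,3)–O(3,4)=  → 0/9 unlike.
Row 3: O(3,1)–O(4,2)= O(3,3)–O(3,4)= O(3,3)–O(4,3)= O(3,3)–X(4,4)≠ O(3,3)–O(4,2)= O(3,4)–O(3,5)= O(3,4)–X(4,4)≠ O(3,4)–O(4,3)= O(3,5)–O(3,6)= O(3,5)–O(4,6)= O(3,5)–X(4,4)≠ O(3,6)–O(4,6)=  → 3/12 unlike.
Row 4: O(4,2)–O(4,3)= O(4,2)–X(5,3)≠ O(4,2)–X(5,1)≠ O(4,3)–X(4,4)≠ O(4,3)–X(5,3)≠ O(4,3)–X(5,4)≠ X(4,4)–X(5,4)= X(4,4)–X(5,5)= X(4,4)–X(5,3)= O(4,6)–X(5,5)≠  → 6/10 unlike.
Row 5: X(5,3)–X(5,4)= X(5,4)–X(5,5)=  → 0/2 unlike.
Total adjacent occupied pairs: 56; unlike-type pairs: 13.

13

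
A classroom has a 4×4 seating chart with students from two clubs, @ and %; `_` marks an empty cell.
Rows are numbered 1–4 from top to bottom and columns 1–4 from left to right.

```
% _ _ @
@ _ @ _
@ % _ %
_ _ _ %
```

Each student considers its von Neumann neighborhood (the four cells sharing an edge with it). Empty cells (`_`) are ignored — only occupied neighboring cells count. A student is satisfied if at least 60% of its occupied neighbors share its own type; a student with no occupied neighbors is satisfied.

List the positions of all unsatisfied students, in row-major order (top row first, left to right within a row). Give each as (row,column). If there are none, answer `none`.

(1,1)% 0/1 ✗
(1,4)@ 0/0 ✓
(2,1)@ 1/2 ✗
(2,3)@ 0/0 ✓
(3,1)@ 1/2 ✗
(3,2)% 0/1 ✗
(3,4)% 1/1 ✓
(4,4)% 1/1 ✓

(1,1), (2,1), (3,1), (3,2)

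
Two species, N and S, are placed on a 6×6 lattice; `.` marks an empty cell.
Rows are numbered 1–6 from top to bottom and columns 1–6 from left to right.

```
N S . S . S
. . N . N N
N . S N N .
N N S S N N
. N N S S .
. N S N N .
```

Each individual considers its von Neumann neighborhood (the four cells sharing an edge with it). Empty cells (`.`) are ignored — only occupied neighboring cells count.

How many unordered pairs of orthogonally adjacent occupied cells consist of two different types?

Scan each occupied cell's neighbors to the right and below so each pair is counted once.
From row 1: 2 unlike of 2 pairs (running 2/2).
From row 2: 1 unlike of 3 pairs (running 3/5).
From row 3: 2 unlike of 6 pairs (running 5/11).
From row 4: 4 unlike of 9 pairs (running 9/20).
From row 5: 4 unlike of 7 pairs (running 13/27).
From row 6: 2 unlike of 3 pairs (running 15/30).
Total adjacent occupied pairs: 30; unlike-type pairs: 15.

15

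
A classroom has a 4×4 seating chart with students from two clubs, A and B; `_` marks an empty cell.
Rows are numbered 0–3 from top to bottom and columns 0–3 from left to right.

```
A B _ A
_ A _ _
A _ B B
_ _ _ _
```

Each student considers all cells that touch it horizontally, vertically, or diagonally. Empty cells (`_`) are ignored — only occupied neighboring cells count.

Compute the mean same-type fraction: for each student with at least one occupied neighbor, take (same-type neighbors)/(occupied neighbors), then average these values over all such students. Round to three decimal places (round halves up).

0.583

Row 0: (0,0)A 1/2 · (0,1)B 0/2 · (0,3)A — no occupied neighbors
Row 1: (1,1)A 2/4
Row 2: (2,0)A 1/1 · (2,2)B 1/2 · (2,3)B 1/1
Sum over 6 students: 1/2 + 0/2 + 2/4 + 1/1 + 1/2 + 1/1 = 7/2; mean = 7/2 ÷ 6 = 7/12 = 0.583333… → 0.583.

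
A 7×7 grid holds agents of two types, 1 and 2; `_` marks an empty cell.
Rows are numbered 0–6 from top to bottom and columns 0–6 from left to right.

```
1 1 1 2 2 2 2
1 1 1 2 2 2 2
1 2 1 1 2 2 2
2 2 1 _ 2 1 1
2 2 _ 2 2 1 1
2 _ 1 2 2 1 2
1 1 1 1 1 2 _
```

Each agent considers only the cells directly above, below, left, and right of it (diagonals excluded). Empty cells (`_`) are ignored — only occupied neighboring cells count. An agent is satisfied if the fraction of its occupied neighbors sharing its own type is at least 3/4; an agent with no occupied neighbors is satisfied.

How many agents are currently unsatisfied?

(0,0)1 2/2 ✓
(0,1)1 3/3 ✓
(0,2)1 2/3 ✗
(0,3)2 2/3 ✗
(0,4)2 3/3 ✓
(0,5)2 3/3 ✓
(0,6)2 2/2 ✓
(1,0)1 3/3 ✓
(1,1)1 3/4 ✓
(1,2)1 3/4 ✓
(1,3)2 2/4 ✗
(1,4)2 4/4 ✓
(1,5)2 4/4 ✓
(1,6)2 3/3 ✓
(2,0)1 1/3 ✗
(2,1)2 1/4 ✗
(2,2)1 3/4 ✓
(2,3)1 1/3 ✗
(2,4)2 3/4 ✓
(2,5)2 3/4 ✓
(2,6)2 2/3 ✗
(3,0)2 2/3 ✗
(3,1)2 3/4 ✓
(3,2)1 1/2 ✗
(3,4)2 2/3 ✗
(3,5)1 2/4 ✗
(3,6)1 2/3 ✗
(4,0)2 3/3 ✓
(4,1)2 2/2 ✓
(4,3)2 2/2 ✓
(4,4)2 3/4 ✓
(4,5)1 3/4 ✓
(4,6)1 2/3 ✗
(5,0)2 1/2 ✗
(5,2)1 1/2 ✗
(5,3)2 2/4 ✗
(5,4)2 2/4 ✗
(5,5)1 1/4 ✗
(5,6)2 0/2 ✗
(6,0)1 1/2 ✗
(6,1)1 2/2 ✓
(6,2)1 3/3 ✓
(6,3)1 2/3 ✗
(6,4)1 1/3 ✗
(6,5)2 0/2 ✗
Unsatisfied: (0,2), (0,3), (1,3), (2,0), (2,1), (2,3), (2,6), (3,0), (3,2), (3,4), (3,5), (3,6), (4,6), (5,0), (5,2), (5,3), (5,4), (5,5), (5,6), (6,0), (6,3), (6,4), (6,5) — 23 in total.

23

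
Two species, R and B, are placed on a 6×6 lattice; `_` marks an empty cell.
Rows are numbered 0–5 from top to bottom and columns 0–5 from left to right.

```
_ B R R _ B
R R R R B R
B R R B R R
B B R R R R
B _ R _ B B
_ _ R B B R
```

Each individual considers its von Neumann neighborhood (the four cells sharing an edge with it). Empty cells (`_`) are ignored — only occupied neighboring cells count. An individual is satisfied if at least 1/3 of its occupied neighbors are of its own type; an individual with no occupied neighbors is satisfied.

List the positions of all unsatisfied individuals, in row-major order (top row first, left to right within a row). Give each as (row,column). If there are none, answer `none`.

Row 0: (0,1)B 0/2 unhappy · (0,2)R 2/3 ok · (0,3)R 2/2 ok · (0,5)B 0/1 unhappy
Row 1: (1,0)R 1/2 ok · (1,1)R 3/4 ok · (1,2)R 4/4 ok · (1,3)R 2/4 ok · (1,4)B 0/3 unhappy · (1,5)R 1/3 ok
Row 2: (2,0)B 1/3 ok · (2,1)R 2/4 ok · (2,2)R 3/4 ok · (2,3)B 0/4 unhappy · (2,4)R 2/4 ok · (2,5)R 3/3 ok
Row 3: (3,0)B 3/3 ok · (3,1)B 1/3 ok · (3,2)R 3/4 ok · (3,3)R 2/3 ok · (3,4)R 3/4 ok · (3,5)R 2/3 ok
Row 4: (4,0)B 1/1 ok · (4,2)R 2/2 ok · (4,4)B 2/3 ok · (4,5)B 1/3 ok
Row 5: (5,2)R 1/2 ok · (5,3)B 1/2 ok · (5,4)B 2/3 ok · (5,5)R 0/2 unhappy

(0,1), (0,5), (1,4), (2,3), (5,5)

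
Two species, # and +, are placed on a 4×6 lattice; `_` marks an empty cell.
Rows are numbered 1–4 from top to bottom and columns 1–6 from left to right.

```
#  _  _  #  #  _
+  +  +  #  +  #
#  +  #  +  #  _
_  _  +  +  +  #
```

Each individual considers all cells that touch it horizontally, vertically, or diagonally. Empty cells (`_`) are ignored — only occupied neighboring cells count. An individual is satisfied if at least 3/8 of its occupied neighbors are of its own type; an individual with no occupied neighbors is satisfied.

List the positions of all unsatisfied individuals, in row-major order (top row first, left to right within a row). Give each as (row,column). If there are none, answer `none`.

(1,1), (2,5), (3,1), (3,3)

Row 1: (1,1)# 0/2 unhappy · (1,4)# 2/4 ok · (1,5)# 3/4 ok
Row 2: (2,1)+ 2/4 ok · (2,2)+ 3/6 ok · (2,3)+ 3/6 ok · (2,4)# 4/7 ok · (2,5)+ 1/6 unhappy · (2,6)# 2/3 ok
Row 3: (3,1)# 0/3 unhappy · (3,2)+ 4/6 ok · (3,3)# 1/7 unhappy · (3,4)+ 5/8 ok · (3,5)# 3/7 ok
Row 4: (4,3)+ 3/4 ok · (4,4)+ 3/5 ok · (4,5)+ 2/4 ok · (4,6)# 1/2 ok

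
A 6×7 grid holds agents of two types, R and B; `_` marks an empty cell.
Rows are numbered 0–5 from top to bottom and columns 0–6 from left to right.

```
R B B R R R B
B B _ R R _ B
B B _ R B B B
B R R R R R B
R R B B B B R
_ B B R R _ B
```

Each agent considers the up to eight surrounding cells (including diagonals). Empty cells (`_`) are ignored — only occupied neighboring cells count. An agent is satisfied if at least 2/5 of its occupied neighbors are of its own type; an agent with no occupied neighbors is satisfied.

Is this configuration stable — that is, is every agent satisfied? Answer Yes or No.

No

(0,0)R 0/3 ✗
(0,1)B 3/4 ✓
(0,2)B 2/4 ✓
(0,3)R 3/4 ✓
(0,4)R 4/4 ✓
(0,5)R 2/4 ✓
(0,6)B 1/2 ✓
(1,0)B 4/5 ✓
(1,1)B 5/6 ✓
(1,3)R 4/6 ✓
(1,4)R 5/7 ✓
(1,6)B 3/4 ✓
(2,0)B 4/5 ✓
(2,1)B 4/6 ✓
(2,3)R 5/6 ✓
(2,4)B 1/7 ✗
(2,5)B 4/7 ✓
(2,6)B 3/4 ✓
(3,0)B 2/5 ✓
(3,1)R 3/7 ✓
(3,2)R 4/7 ✓
(3,3)R 3/7 ✓
(3,4)R 3/8 ✗
(3,5)R 2/8 ✗
(3,6)B 3/5 ✓
(4,0)R 2/4 ✓
(4,1)R 3/7 ✓
(4,2)B 3/8 ✗
(4,3)B 3/8 ✗
(4,4)B 2/7 ✗
(4,5)B 3/7 ✓
(4,6)R 1/4 ✗
(5,1)B 2/4 ✓
(5,2)B 3/5 ✓
(5,3)R 1/5 ✗
(5,4)R 1/4 ✗
(5,6)B 1/2 ✓
For instance (0,0) has only 0/3 same-type neighbors, below 2/5.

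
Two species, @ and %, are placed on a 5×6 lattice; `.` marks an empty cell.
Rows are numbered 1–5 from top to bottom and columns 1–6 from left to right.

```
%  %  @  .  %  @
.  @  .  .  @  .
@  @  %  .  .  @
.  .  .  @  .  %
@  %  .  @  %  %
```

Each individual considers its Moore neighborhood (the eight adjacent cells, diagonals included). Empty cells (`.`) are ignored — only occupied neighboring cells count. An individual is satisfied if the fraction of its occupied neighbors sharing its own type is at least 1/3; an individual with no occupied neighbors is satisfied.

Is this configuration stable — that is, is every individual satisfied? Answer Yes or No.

No

(1,1)% 1/2 ok
(1,2)% 1/3 ok
(1,3)@ 1/2 ok
(1,5)% 0/2 unhappy
(1,6)@ 1/2 ok
(2,2)@ 3/6 ok
(2,5)@ 2/3 ok
(3,1)@ 2/2 ok
(3,2)@ 2/3 ok
(3,3)% 0/3 unhappy
(3,6)@ 1/2 ok
(4,4)@ 1/3 ok
(4,6)% 2/3 ok
(5,1)@ 0/1 unhappy
(5,2)% 0/1 unhappy
(5,4)@ 1/2 ok
(5,5)% 2/4 ok
(5,6)% 2/2 ok
For instance (1,5) has only 0/2 same-type neighbors, below 1/3.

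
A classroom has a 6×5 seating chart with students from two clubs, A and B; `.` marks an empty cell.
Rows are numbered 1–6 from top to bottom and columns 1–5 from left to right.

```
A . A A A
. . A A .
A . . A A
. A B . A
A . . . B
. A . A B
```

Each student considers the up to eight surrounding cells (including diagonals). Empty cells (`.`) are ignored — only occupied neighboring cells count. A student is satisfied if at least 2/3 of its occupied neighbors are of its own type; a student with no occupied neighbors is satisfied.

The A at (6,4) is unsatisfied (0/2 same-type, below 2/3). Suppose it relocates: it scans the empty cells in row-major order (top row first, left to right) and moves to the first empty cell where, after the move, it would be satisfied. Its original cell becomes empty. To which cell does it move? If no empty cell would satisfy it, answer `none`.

Vacating (6,4). Empty cells in order:
  (1,2): 3/3 same-type → satisfied — stop here.

(1,2)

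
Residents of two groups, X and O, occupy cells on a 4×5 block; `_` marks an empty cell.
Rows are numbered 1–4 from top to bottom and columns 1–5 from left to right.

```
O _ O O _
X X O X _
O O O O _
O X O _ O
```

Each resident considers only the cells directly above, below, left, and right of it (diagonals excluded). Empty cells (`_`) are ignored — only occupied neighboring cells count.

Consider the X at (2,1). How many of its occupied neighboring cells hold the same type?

1

Occupied neighbors of (2,1): (1,1)=O, (3,1)=O, (2,2)=X.
Same type (X): 1 of 3.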